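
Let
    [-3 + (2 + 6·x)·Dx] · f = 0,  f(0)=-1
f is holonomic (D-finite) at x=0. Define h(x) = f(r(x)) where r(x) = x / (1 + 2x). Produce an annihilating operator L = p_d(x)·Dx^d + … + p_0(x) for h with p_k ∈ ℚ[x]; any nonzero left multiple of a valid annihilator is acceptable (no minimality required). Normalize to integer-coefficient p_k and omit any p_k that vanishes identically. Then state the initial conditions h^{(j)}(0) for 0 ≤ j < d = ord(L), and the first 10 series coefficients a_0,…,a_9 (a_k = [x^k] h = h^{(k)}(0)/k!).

f: a_k = -1, -3/2, 9/8, -27/16, 405/128, -1701/256, 15309/1024, -72171/2048, 2814669/32768, -14073345/65536, …
h₀=f(r): pull back L_f along r ⇒ L₀.
L = -3 + (2 + 14·x + 20·x^2)·Dx  (order 1).
h: a_k = -1, -3/2, 33/8, -195/16, 4965/128, -33909/256, 492501/1024, -3761283/2048, 239121645/32768, -1959887265/65536, …
ICs: h(0) = -1.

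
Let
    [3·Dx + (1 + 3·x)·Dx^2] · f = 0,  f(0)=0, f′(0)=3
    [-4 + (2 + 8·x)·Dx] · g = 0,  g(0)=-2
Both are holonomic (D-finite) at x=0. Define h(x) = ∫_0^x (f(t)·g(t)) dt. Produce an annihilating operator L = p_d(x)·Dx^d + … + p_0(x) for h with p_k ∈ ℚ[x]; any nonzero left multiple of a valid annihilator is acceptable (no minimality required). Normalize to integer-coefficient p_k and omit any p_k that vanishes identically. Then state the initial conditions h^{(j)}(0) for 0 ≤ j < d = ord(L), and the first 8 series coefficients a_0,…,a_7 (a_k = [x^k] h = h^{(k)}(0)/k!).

L = (6 + 12·x)·Dx + (-1 - 4·x)·Dx^2 + (1 + 11·x + 40·x^2 + 48·x^3)·Dx^3  (order 3).
h: a_k = 0, 0, -3, -1, 3, -15/2, 193/10, -1812/35, …
ICs: h(0) = 0, h′(0) = 0, h′′(0) = -6.

f: a_k = 0, 3, -9/2, 9, -81/4, 243/5, -243/2, 2187/7, …
g: a_k = -2, -4, 4, -8, 20, -56, 168, -528, …
Product ⇒ symmetric product L₀, ord ≤ 2.
h=∫h₀ ⇒ L = L₀·Dx.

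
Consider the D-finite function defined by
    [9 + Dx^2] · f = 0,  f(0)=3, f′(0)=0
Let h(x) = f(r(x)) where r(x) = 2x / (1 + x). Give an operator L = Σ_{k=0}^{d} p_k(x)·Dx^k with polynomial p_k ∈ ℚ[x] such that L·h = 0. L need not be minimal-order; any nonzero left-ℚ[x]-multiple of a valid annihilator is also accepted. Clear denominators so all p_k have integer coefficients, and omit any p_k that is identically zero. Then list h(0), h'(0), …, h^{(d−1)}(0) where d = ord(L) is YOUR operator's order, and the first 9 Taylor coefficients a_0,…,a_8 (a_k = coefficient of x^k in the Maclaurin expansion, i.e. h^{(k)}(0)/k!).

L = 36 + (2 + 6·x + 6·x^2 + 2·x^3)·Dx + (1 + 4·x + 6·x^2 + 4·x^3 + x^4)·Dx^2  (order 2).
h: a_k = 3, 0, -54, 108, 0, -432, 5778/5, -8748/5, 9342/7, …
ICs: h(0) = 3, h′(0) = 0.

f: a_k = 3, 0, -27/2, 0, 81/8, 0, -243/80, 0, 2187/4480, …
h₀=f(r): pull back L_f along r ⇒ L₀.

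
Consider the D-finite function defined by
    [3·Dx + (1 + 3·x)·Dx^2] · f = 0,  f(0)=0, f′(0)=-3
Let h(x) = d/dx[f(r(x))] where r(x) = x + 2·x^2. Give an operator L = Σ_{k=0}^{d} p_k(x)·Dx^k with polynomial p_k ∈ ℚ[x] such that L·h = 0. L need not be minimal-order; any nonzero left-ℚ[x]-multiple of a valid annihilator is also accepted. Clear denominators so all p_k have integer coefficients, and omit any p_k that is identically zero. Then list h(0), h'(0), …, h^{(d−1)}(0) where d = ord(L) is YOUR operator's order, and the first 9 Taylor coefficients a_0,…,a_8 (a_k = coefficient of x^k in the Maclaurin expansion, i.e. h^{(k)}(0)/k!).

f: a_k = 0, -3, 9/2, -9, 81/4, -243/5, 243/2, -2187/7, 6561/8, …
Change of var in L_f (x↦r) gives L₀.
Differentiate: ansatz ord ≤ ord L₀ ⇒ L.
L = (-1 + 12·x + 24·x^2) + (1 + 7·x + 18·x^2 + 24·x^3)·Dx  (order 1).
h: a_k = -3, -3, 27, -63, 27, 297, -1053, 1377, 2187, …
ICs: h(0) = -3.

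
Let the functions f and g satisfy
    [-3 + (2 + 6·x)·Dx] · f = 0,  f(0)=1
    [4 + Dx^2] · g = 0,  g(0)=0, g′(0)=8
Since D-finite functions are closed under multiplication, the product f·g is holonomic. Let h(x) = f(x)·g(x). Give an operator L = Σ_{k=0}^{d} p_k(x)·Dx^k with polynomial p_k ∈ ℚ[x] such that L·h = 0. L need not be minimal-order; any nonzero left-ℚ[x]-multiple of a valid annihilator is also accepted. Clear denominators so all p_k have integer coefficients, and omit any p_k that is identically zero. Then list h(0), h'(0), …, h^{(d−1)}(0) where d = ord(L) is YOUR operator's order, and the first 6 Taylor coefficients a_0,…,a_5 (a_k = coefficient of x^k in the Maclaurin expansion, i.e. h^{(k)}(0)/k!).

L = (43 + 96·x + 144·x^2) + (-12 - 36·x)·Dx + (4 + 24·x + 36·x^2)·Dx^2  (order 2).
h: a_k = 0, 8, 12, -43/3, 11/2, -4379/240, …
ICs: h(0) = 0, h′(0) = 8.

f: a_k = 1, 3/2, -9/8, 27/16, -405/128, 1701/256, …
g: a_k = 0, 8, 0, -16/3, 0, 16/15, …
f·g: L₀ = L_f ⊗_s L_g, ord ≤ 1·2.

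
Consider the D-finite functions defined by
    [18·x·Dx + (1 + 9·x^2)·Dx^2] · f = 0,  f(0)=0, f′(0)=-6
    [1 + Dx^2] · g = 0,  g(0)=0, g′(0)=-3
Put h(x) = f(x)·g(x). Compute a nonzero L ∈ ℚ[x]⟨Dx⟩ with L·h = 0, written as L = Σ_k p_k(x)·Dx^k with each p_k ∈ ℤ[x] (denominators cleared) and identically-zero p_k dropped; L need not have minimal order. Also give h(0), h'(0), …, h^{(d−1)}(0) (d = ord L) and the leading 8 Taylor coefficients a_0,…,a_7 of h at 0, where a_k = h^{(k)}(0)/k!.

f: a_k = 0, -6, 0, 18, 0, -486/5, 0, 4374/7, …
g: a_k = 0, -3, 0, 1/2, 0, -1/40, 0, 1/1680, …
f·g: L₀ = L_f ⊗_s L_g, ord ≤ 2·2.
L = (370 + 9594·x^2 + 4131·x^4 + 2916·x^6 + 6561·x^8) + (684·x + 6804·x^3 + 8748·x^5 + 26244·x^7)·Dx + (380 + 9792·x^2 + 5346·x^4 + 5832·x^6 + 13122·x^8)·Dx^2 + (684·x + 6804·x^3 + 8748·x^5 + 26244·x^7)·Dx^3 + (10 + 198·x^2 + 1215·x^4 + 2916·x^6 + 6561·x^8)·Dx^4  (order 4).
h: a_k = 0, 0, 18, 0, -57, 0, 1203/4, 0, …
ICs: h(0) = 0, h′(0) = 0, h′′(0) = 36, h′′′(0) = 0.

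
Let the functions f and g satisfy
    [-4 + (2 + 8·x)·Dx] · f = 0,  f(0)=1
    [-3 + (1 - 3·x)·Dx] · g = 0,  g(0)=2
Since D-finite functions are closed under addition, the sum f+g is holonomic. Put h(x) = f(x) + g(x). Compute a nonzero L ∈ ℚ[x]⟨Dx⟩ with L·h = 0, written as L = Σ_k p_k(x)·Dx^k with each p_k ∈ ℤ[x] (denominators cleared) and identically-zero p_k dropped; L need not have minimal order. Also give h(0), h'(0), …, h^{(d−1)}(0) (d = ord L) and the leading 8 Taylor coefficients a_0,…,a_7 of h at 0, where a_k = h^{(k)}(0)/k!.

f: a_k = 1, 2, -2, 4, -10, 28, -84, 264, …
g: a_k = 2, 6, 18, 54, 162, 486, 1458, 4374, …
f+g: L₀ = lclm(L_f,L_g), ord ≤ 1+1.
L = (48 + 108·x) + (-22 - 120·x - 324·x^2)·Dx + (1 + 19·x + 6·x^2 - 216·x^3)·Dx^2  (order 2).
h: a_k = 3, 8, 16, 58, 152, 514, 1374, 4638, …
ICs: h(0) = 3, h′(0) = 8.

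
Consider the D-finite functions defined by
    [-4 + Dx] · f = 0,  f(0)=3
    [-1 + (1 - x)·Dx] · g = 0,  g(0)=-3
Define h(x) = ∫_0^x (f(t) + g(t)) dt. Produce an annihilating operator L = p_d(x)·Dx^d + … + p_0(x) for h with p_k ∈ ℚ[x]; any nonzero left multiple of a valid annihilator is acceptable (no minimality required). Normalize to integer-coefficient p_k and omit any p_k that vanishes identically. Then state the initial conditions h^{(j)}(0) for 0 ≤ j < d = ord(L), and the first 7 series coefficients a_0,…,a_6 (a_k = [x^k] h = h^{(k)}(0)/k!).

L = (-8 + 16·x)·Dx + (14 - 32·x + 16·x^2)·Dx^2 + (-3 + 7·x - 4·x^2)·Dx^3  (order 3).
h: a_k = 0, 0, 9/2, 7, 29/4, 29/5, 113/30, …
ICs: h(0) = 0, h′(0) = 0, h′′(0) = 9.

f: a_k = 3, 12, 24, 32, 32, 128/5, 256/15, …
g: a_k = -3, -3, -3, -3, -3, -3, -3, …
f+g: L₀ = lclm(L_f,L_g), ord ≤ 1+1.
Integrate: L := L₀·Dx.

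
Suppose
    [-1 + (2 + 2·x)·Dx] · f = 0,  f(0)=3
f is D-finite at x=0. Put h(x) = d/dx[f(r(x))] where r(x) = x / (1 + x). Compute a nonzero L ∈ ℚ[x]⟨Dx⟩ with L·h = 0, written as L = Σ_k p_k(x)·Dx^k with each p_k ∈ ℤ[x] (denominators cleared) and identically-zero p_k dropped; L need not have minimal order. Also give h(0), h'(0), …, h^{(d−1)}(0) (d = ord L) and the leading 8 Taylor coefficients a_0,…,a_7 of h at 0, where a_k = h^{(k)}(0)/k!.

L = (-5 - 8·x) + (-2 - 6·x - 4·x^2)·Dx  (order 1).
h: a_k = 3/2, -15/4, 117/16, -423/32, 5985/256, -21177/512, 151305/2048, -547383/4096, …
ICs: h(0) = 3/2.

f: a_k = 3, 3/2, -3/8, 3/16, -15/128, 21/256, -63/1024, 99/2048, …
f∘r: x↦r, Dx↦Dx/r' in L_f ⇒ L₀.
h=h₀': d/dx-closure on L₀ ⇒ L.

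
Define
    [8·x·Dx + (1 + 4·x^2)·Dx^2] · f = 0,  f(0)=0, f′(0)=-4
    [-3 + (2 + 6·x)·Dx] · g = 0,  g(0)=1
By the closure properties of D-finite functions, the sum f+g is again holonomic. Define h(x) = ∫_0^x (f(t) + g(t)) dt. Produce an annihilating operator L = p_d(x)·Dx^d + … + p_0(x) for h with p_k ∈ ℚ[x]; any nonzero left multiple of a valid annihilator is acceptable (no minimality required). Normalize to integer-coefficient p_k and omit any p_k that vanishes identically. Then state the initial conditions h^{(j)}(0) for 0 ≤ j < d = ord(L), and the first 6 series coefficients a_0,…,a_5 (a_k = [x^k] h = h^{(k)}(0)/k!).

L = (-48 - 360·x + 576·x^2 + 864·x^3)·Dx^2 + (-59 - 192·x - 120·x^2 + 2304·x^3 + 3024·x^4)·Dx^3 + (-6 + 14·x + 144·x^2 + 272·x^3 + 672·x^4 + 864·x^5)·Dx^4  (order 4).
h: a_k = 0, 1, -5/4, -3/8, 337/192, -81/128, …
ICs: h(0) = 0, h′(0) = 1, h′′(0) = -5/2, h′′′(0) = -9/4.

f: a_k = 0, -4, 0, 16/3, 0, -64/5, …
g: a_k = 1, 3/2, -9/8, 27/16, -405/128, 1701/256, …
f+g: L₀ = lclm(L_f,L_g), ord ≤ 2+1.
h=∫h₀ ⇒ L = L₀·Dx.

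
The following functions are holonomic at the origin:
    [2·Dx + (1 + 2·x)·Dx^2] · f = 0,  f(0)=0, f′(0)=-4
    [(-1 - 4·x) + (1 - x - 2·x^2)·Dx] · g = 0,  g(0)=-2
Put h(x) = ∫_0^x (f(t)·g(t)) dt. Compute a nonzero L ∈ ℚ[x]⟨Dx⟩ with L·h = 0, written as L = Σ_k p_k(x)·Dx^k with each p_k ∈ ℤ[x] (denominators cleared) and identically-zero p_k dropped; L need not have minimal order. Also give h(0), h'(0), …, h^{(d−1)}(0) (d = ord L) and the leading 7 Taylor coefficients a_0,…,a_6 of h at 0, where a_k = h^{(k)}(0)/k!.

f: a_k = 0, -4, 4, -16/3, 8, -64/5, 64/3, …
g: a_k = -2, -2, -6, -10, -22, -42, -86, …
h₀=f·g: eliminate ⇒ L₀, order ≤ 2·1.
h=∫₀ˣh₀: take L = L₀·Dx.
L = (6 + 16·x)·Dx + (14·x + 20·x^2)·Dx^2 + (-1 - x + 4·x^2 + 4·x^3)·Dx^3  (order 3).
h: a_k = 0, 0, 4, 0, 20/3, 32/15, 224/15, …
ICs: h(0) = 0, h′(0) = 0, h′′(0) = 8.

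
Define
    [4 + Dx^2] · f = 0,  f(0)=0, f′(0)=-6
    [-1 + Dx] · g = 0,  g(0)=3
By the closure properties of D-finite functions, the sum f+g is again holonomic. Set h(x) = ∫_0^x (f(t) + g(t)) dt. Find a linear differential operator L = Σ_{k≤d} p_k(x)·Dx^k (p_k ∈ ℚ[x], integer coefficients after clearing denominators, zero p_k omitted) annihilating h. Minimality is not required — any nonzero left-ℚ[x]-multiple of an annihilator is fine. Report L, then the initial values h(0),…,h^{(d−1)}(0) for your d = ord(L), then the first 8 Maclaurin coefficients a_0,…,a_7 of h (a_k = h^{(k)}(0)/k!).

L = -4·Dx + 4·Dx^2 - Dx^3 + Dx^4  (order 4).
h: a_k = 0, 3, -3/2, 1/2, 9/8, 1/40, -31/240, 1/1680, …
ICs: h(0) = 0, h′(0) = 3, h′′(0) = -3, h′′′(0) = 3.

f: a_k = 0, -6, 0, 4, 0, -4/5, 0, 8/105, …
g: a_k = 3, 3, 3/2, 1/2, 1/8, 1/40, 1/240, 1/1680, …
Sum ⇒ L₀ = lclm(L_f,L_g) in ℚ(x)⟨Dx⟩.
h=∫₀ˣh₀: take L = L₀·Dx.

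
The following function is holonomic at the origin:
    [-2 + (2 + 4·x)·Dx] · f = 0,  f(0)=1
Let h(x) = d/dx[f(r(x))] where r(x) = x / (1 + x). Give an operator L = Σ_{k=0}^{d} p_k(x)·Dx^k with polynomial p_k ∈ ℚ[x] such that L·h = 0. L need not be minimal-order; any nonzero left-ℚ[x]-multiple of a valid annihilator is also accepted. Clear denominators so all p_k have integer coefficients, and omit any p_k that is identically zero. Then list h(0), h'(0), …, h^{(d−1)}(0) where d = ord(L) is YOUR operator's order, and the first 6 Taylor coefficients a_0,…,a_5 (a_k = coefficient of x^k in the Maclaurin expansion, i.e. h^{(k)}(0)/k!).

L = (-3 - 6·x) + (-1 - 4·x - 3·x^2)·Dx  (order 1).
h: a_k = 1, -3, 15/2, -37/2, 375/8, -981/8, …
ICs: h(0) = 1.

f: a_k = 1, 1, -1/2, 1/2, -5/8, 7/8, …
L₀ from L_f via x↦r, Dx↦r'^{-1}Dx.
Derive L from L₀ (diff closure).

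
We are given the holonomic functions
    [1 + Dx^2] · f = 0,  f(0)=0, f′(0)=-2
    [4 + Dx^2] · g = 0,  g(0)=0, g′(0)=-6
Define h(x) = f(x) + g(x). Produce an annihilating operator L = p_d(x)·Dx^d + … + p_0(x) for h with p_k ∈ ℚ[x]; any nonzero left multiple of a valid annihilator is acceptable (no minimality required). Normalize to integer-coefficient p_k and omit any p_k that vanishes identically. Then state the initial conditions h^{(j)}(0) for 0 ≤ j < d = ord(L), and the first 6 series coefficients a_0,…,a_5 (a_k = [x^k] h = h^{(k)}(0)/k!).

L = 4 + 5·Dx^2 + Dx^4  (order 4).
h: a_k = 0, -8, 0, 13/3, 0, -49/60, …
ICs: h(0) = 0, h′(0) = -8, h′′(0) = 0, h′′′(0) = 26.

f: a_k = 0, -2, 0, 1/3, 0, -1/60, …
g: a_k = 0, -6, 0, 4, 0, -4/5, …
Weyl lclm of L_f,L_g ⇒ L₀ (ord ≤ 4).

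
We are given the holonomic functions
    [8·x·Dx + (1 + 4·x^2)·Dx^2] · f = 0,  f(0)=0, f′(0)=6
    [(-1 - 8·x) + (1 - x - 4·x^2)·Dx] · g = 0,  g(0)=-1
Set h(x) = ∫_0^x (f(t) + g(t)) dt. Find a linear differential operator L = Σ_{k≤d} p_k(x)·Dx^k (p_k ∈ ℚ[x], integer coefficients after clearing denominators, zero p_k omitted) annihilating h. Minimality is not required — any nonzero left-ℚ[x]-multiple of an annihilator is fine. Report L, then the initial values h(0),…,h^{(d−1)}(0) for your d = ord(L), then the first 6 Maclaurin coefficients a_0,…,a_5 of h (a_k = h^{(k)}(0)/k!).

f: a_k = 0, 6, 0, -8, 0, 96/5, …
g: a_k = -1, -1, -5, -9, -29, -65, …
h₀=f+g: left-lcm gives L₀, ord ≤ 3.
∫: right-multiply L₀ by Dx.
L = (40 - 160·x - 2272·x^2 - 4608·x^3 - 16896·x^4 - 6144·x^6)·Dx^2 + (-31 - 264·x - 364·x^2 - 2208·x^3 - 4160·x^4 - 12800·x^5 - 768·x^6 - 6144·x^7)·Dx^3 + (5 + 11·x + 80·x^2 - 116·x^3 - 80·x^4 - 704·x^5 - 1536·x^6 - 256·x^7 - 1024·x^8)·Dx^4  (order 4).
h: a_k = 0, -1, 5/2, -5/3, -17/4, -29/5, …
ICs: h(0) = 0, h′(0) = -1, h′′(0) = 5, h′′′(0) = -10.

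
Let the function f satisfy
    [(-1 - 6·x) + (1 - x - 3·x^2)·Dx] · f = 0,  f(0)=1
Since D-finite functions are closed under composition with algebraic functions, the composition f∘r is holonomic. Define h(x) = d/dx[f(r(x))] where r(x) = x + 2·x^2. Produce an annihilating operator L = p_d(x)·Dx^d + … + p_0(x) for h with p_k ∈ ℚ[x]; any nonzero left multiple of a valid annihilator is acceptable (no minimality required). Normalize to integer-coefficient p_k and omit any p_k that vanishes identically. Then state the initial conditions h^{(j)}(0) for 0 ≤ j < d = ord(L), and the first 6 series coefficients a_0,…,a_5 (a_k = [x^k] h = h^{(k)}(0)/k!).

f: a_k = 1, 1, 4, 7, 19, 40, …
h₀=f(r): pull back L_f along r ⇒ L₀.
Differentiate: ansatz ord ≤ ord L₀ ⇒ L.
L = (12 + 102·x + 366·x^2 + 1008·x^3 + 2808·x^4 + 4320·x^5 + 2880·x^6) + (-1 - 9·x - 21·x^2 + 50·x^3 + 360·x^4 + 792·x^5 + 1008·x^6 + 576·x^7)·Dx  (order 1).
h: a_k = 1, 12, 69, 308, 1380, 6054, …
ICs: h(0) = 1.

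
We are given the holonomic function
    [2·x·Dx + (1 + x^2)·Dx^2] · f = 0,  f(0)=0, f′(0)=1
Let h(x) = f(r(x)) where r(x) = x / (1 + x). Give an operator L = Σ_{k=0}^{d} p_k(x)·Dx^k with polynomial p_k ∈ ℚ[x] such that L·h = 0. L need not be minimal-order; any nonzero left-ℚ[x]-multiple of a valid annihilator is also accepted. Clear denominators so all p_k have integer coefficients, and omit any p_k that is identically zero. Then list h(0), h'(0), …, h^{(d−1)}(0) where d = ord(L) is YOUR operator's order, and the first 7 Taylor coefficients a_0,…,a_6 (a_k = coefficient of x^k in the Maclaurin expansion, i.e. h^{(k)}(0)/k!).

L = (2 + 4·x)·Dx + (1 + 2·x + 2·x^2)·Dx^2  (order 2).
h: a_k = 0, 1, -1, 2/3, 0, -4/5, 4/3, …
ICs: h(0) = 0, h′(0) = 1.

f: a_k = 0, 1, 0, -1/3, 0, 1/5, 0, …
L₀ from L_f via x↦r, Dx↦r'^{-1}Dx.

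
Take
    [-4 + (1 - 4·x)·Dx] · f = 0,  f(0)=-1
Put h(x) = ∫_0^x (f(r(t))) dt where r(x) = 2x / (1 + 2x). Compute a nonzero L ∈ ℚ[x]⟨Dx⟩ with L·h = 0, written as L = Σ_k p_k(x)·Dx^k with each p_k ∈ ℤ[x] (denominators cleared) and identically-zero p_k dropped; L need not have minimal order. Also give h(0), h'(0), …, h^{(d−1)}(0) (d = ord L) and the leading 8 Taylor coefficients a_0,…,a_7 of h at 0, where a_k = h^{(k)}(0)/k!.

f: a_k = -1, -4, -16, -64, -256, -1024, -4096, -16384, …
f∘r: x↦r, Dx↦Dx/r' in L_f ⇒ L₀.
∫: right-multiply L₀ by Dx.
L = 8·Dx + (-1 + 4·x + 12·x^2)·Dx^2  (order 2).
h: a_k = 0, -1, -4, -16, -72, -1728/5, -1728, -62208/7, …
ICs: h(0) = 0, h′(0) = -1.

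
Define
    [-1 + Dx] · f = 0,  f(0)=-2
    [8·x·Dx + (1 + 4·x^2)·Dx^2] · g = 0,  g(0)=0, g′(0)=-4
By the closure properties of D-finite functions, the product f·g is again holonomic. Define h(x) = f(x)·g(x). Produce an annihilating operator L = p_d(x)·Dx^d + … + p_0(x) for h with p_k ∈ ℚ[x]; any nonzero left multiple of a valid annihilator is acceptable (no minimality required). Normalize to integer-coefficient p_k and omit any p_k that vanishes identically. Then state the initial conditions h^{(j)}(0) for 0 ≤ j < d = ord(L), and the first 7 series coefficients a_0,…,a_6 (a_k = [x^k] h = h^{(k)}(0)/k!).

L = (1 - 8·x + 4·x^2) + (-2 + 8·x - 8·x^2)·Dx + (1 + 4·x^2)·Dx^2  (order 2).
h: a_k = 0, 8, 8, -20/3, -28/3, 103/5, 215/9, …
ICs: h(0) = 0, h′(0) = 8.

f: a_k = -2, -2, -1, -1/3, -1/12, -1/60, -1/360, …
g: a_k = 0, -4, 0, 16/3, 0, -64/5, 0, …
f·g: L₀ = L_f ⊗_s L_g, ord ≤ 1·2.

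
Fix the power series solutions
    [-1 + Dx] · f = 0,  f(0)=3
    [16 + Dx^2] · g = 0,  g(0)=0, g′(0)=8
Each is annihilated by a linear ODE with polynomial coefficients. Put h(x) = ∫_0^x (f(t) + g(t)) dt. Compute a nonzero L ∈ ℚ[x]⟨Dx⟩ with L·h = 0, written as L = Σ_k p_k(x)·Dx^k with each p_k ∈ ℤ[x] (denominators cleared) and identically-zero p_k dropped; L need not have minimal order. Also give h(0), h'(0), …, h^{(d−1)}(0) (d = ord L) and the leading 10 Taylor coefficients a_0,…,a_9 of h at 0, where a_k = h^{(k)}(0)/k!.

f: a_k = 3, 3, 3/2, 1/2, 1/8, 1/40, 1/240, 1/1680, 1/13440, 1/120960, …
g: a_k = 0, 8, 0, -64/3, 0, 256/15, 0, -2048/315, 0, 4096/2835, …
Sum ⇒ L₀ = lclm(L_f,L_g) in ℚ(x)⟨Dx⟩.
h=∫₀ˣh₀: take L = L₀·Dx.
L = -16·Dx + 16·Dx^2 - Dx^3 + Dx^4  (order 4).
h: a_k = 0, 3, 11/2, 1/2, -125/24, 1/40, 2051/720, 1/1680, -6553/8064, 1/120960, …
ICs: h(0) = 0, h′(0) = 3, h′′(0) = 11, h′′′(0) = 3.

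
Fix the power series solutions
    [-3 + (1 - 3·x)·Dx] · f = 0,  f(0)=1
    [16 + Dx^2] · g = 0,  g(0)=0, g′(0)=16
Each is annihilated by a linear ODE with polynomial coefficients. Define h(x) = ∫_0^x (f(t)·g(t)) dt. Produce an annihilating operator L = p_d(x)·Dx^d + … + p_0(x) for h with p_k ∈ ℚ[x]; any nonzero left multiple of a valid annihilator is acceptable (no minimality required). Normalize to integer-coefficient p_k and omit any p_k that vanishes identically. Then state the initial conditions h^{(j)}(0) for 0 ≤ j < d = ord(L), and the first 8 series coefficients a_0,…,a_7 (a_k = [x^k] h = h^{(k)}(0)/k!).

f: a_k = 1, 3, 9, 27, 81, 243, 729, 2187, …
g: a_k = 0, 16, 0, -128/3, 0, 512/15, 0, -4096/315, …
Sym-product of L_f,L_g gives L₀ (≤ ord 2).
h=∫₀ˣh₀: take L = L₀·Dx.
L = (-16 + 48·x)·Dx + 6·Dx^2 + (-1 + 3·x)·Dx^3  (order 3).
h: a_k = 0, 0, 8, 16, 76/3, 304/5, 7096/45, 14192/35, …
ICs: h(0) = 0, h′(0) = 0, h′′(0) = 16.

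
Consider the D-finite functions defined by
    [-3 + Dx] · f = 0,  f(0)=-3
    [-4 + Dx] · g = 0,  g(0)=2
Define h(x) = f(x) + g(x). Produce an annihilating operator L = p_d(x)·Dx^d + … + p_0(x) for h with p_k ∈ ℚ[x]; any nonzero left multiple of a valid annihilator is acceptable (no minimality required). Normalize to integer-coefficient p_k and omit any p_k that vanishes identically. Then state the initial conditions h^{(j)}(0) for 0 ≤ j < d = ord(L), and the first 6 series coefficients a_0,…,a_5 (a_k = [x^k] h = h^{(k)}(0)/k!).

L = 12 - 7·Dx + Dx^2  (order 2).
h: a_k = -1, -1, 5/2, 47/6, 269/24, 1319/120, …
ICs: h(0) = -1, h′(0) = -1.

f: a_k = -3, -9, -27/2, -27/2, -81/8, -243/40, …
g: a_k = 2, 8, 16, 64/3, 64/3, 256/15, …
Weyl lclm of L_f,L_g ⇒ L₀ (ord ≤ 2).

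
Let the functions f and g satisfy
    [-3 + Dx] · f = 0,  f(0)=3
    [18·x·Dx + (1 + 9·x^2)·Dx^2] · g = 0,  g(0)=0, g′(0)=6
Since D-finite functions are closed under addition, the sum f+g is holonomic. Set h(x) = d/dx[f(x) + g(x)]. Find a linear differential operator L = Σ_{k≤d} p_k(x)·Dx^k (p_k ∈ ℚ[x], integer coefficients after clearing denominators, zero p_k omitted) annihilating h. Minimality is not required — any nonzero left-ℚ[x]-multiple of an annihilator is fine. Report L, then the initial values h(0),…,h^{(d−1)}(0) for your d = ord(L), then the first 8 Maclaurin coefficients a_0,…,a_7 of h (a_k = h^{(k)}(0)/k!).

f: a_k = 3, 9, 27/2, 27/2, 81/8, 243/40, 243/80, 729/560, …
g: a_k = 0, 6, 0, -18, 0, 486/5, 0, -4374/7, …
f+g: L₀ = lclm(L_f,L_g), ord ≤ 1+2.
h=h₀': d/dx-closure on L₀ ⇒ L.
L = (18 - 108·x - 162·x^2) + (-9 + 27·x + 27·x^2 - 81·x^3)·Dx + (1 + 3·x + 9·x^2 + 27·x^3)·Dx^2  (order 2).
h: a_k = 15, 27, -27/2, 81/2, 4131/8, 729/40, -349191/80, 2187/560, …
ICs: h(0) = 15, h′(0) = 27.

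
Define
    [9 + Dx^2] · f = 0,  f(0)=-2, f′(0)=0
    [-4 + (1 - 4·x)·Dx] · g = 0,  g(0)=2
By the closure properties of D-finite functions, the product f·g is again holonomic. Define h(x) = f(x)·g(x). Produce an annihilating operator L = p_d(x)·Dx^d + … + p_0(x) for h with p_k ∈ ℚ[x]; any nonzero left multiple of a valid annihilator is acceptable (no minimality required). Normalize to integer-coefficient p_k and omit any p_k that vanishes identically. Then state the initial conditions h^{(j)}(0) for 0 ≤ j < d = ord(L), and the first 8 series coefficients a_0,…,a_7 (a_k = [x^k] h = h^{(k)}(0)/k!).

f: a_k = -2, 0, 9, 0, -27/4, 0, 81/40, 0, …
g: a_k = 2, 8, 32, 128, 512, 2048, 8192, 32768, …
f·g: L₀ = L_f ⊗_s L_g, ord ≤ 2·1.
L = (-9 + 36·x) + 8·Dx + (-1 + 4·x)·Dx^2  (order 2).
h: a_k = -4, -16, -46, -184, -1499/2, -2998, -239759/20, -239759/5, …
ICs: h(0) = -4, h′(0) = -16.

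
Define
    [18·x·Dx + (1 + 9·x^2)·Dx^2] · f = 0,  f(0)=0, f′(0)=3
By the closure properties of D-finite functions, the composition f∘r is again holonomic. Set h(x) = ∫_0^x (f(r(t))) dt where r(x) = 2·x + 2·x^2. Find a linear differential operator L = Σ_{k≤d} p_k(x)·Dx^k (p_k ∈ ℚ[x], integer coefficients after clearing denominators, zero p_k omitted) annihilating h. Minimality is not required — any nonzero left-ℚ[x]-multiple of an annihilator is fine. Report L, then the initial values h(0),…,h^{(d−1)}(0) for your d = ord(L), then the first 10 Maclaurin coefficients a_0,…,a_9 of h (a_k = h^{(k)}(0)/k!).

f: a_k = 0, 3, 0, -9, 0, 243/5, 0, -2187/7, 0, 2187, …
h₀=f(r): pull back L_f along r ⇒ L₀.
∫: right-multiply L₀ by Dx.
L = (-2 + 72·x + 288·x^2 + 432·x^3 + 216·x^4)·Dx^2 + (1 + 2·x + 36·x^2 + 144·x^3 + 180·x^4 + 72·x^5)·Dx^3  (order 3).
h: a_k = 0, 0, 3, 2, -18, -216/5, 1116/5, 7704/7, -21384/7, -29376, …
ICs: h(0) = 0, h′(0) = 0, h′′(0) = 6.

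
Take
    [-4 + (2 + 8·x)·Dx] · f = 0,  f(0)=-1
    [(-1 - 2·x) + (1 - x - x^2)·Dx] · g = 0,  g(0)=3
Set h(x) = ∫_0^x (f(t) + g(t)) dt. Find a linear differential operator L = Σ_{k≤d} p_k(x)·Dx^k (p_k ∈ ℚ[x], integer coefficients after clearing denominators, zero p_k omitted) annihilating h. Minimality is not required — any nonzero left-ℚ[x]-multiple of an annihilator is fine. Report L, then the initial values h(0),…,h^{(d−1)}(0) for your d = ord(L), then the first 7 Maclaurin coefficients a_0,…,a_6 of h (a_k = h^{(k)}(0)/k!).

f: a_k = -1, -2, 2, -4, 10, -28, 84, …
g: a_k = 3, 3, 6, 9, 15, 24, 39, …
Weyl lclm of L_f,L_g ⇒ L₀ (ord ≤ 2).
h=∫₀ˣh₀: take L = L₀·Dx.
L = (12 + 48·x + 48·x^2 + 40·x^3)·Dx + (-8 - 30·x - 114·x^2 - 152·x^3 - 100·x^4)·Dx^2 + (-1 + 5·x + 39·x^2 - 6·x^3 - 82·x^4 - 40·x^5)·Dx^3  (order 3).
h: a_k = 0, 2, 1/2, 8/3, 5/4, 5, -2/3, …
ICs: h(0) = 0, h′(0) = 2, h′′(0) = 1.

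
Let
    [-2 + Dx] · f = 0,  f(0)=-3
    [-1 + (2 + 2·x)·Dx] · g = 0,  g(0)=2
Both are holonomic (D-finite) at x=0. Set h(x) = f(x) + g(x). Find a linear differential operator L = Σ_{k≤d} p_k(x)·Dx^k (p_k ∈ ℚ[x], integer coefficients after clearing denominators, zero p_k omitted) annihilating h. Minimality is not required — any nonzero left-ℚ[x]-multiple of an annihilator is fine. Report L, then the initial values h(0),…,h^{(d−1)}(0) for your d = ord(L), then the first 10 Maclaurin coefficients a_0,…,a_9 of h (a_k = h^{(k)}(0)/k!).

L = (10 + 8·x) + (-17 - 32·x - 16·x^2)·Dx + (6 + 14·x + 8·x^2)·Dx^2  (order 2).
h: a_k = -1, -5, -25/4, -31/8, -133/64, -477/640, -2363/7680, -4727/107520, -77813/1720320, 544603/30965760, …
ICs: h(0) = -1, h′(0) = -5.

f: a_k = -3, -6, -6, -4, -2, -4/5, -4/15, -8/105, -2/105, -4/945, …
g: a_k = 2, 1, -1/4, 1/8, -5/64, 7/128, -21/512, 33/1024, -429/16384, 715/32768, …
h₀=f+g: left-lcm gives L₀, ord ≤ 2.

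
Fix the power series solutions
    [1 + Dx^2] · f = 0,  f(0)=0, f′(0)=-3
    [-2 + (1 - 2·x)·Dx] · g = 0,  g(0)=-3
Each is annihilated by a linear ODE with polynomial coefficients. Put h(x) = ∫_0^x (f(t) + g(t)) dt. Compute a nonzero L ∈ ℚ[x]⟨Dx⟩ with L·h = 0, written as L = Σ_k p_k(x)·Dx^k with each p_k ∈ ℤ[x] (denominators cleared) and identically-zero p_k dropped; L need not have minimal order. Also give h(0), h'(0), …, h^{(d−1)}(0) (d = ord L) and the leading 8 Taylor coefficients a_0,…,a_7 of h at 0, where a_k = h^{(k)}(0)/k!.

L = (-50 + 8·x - 8·x^2)·Dx + (9 - 22·x + 12·x^2 - 8·x^3)·Dx^2 + (-50 + 8·x - 8·x^2)·Dx^3 + (9 - 22·x + 12·x^2 - 8·x^3)·Dx^4  (order 4).
h: a_k = 0, -3, -9/2, -4, -47/8, -48/5, -3841/240, -192/7, …
ICs: h(0) = 0, h′(0) = -3, h′′(0) = -9, h′′′(0) = -24.

f: a_k = 0, -3, 0, 1/2, 0, -1/40, 0, 1/1680, …
g: a_k = -3, -6, -12, -24, -48, -96, -192, -384, …
L₀ := lclm(L_f,L_g); ord L₀ ≤ 2+1.
h=∫h₀ ⇒ L = L₀·Dx.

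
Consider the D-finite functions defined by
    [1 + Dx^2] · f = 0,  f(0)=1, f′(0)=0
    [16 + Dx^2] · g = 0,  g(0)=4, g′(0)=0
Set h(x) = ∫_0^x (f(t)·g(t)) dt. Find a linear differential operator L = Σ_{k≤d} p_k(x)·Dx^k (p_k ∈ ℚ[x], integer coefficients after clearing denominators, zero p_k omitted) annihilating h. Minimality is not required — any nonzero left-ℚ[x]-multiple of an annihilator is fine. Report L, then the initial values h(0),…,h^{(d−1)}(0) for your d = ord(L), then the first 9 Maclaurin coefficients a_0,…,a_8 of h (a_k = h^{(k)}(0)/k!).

L = 225·Dx + 34·Dx^3 + Dx^5  (order 5).
h: a_k = 0, 4, 0, -34/3, 0, 353/30, 0, -8177/1260, 0, …
ICs: h(0) = 0, h′(0) = 4, h′′(0) = 0, h′′′(0) = -68, h′′′′(0) = 0.

f: a_k = 1, 0, -1/2, 0, 1/24, 0, -1/720, 0, 1/40320, …
g: a_k = 4, 0, -32, 0, 128/3, 0, -1024/45, 0, 2048/315, …
f·g: L₀ = L_f ⊗_s L_g, ord ≤ 2·2.
∫: right-multiply L₀ by Dx.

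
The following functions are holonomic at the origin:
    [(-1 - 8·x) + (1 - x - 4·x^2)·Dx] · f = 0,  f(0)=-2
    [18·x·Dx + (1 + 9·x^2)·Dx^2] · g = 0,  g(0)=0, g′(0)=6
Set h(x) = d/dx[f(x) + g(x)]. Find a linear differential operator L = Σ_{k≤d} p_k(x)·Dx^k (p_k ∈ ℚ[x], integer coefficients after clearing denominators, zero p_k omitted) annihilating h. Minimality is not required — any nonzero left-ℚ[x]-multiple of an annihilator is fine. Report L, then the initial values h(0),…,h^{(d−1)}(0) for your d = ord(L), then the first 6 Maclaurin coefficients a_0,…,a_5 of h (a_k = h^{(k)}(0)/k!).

f: a_k = -2, -2, -10, -18, -58, -130, …
g: a_k = 0, 6, 0, -18, 0, 486/5, …
Weyl lclm of L_f,L_g ⇒ L₀ (ord ≤ 3).
h₀' ⇒ L via d/dx closure of L₀.
L = (-90 + 360·x + 6462·x^2 + 14688·x^3 + 63936·x^4 + 31104·x^6) + (36 + 294·x + 324·x^2 + 3198·x^3 + 13680·x^4 + 46080·x^5 + 3888·x^6 + 31104·x^7)·Dx + (-5 - 16·x - 160·x^2 + 96·x^3 - 555·x^4 + 2304·x^5 + 4896·x^6 + 1296·x^7 + 5184·x^8)·Dx^2  (order 2).
h: a_k = 4, -20, -108, -232, -164, -2172, …
ICs: h(0) = 4, h′(0) = -20.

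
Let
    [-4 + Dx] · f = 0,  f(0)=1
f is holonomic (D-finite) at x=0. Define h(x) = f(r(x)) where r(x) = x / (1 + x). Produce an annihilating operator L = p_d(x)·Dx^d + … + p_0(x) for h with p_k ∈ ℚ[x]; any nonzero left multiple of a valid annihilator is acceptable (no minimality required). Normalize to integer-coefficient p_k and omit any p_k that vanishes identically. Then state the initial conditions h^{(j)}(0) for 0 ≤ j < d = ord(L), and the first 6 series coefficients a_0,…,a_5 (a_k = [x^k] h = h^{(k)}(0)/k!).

L = -4 + (1 + 2·x + x^2)·Dx  (order 1).
h: a_k = 1, 4, 4, -4/3, -4/3, 28/15, …
ICs: h(0) = 1.

f: a_k = 1, 4, 8, 32/3, 32/3, 128/15, …
L₀ from L_f via x↦r, Dx↦r'^{-1}Dx.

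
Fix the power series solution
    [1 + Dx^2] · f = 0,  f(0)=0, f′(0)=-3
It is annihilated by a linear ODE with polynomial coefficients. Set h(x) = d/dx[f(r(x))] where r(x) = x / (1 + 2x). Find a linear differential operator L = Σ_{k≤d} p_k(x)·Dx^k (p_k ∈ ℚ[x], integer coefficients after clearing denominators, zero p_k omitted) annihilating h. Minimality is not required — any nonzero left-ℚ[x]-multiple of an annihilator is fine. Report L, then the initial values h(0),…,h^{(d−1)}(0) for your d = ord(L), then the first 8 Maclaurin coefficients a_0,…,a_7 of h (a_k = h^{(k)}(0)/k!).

L = (25 + 96·x + 96·x^2) + (12 + 72·x + 144·x^2 + 96·x^3)·Dx + (1 + 8·x + 24·x^2 + 32·x^3 + 16·x^4)·Dx^2  (order 2).
h: a_k = -3, 12, -69/2, 84, -1441/8, 675/2, -123479/240, 6599/15, …
ICs: h(0) = -3, h′(0) = 12.

f: a_k = 0, -3, 0, 1/2, 0, -1/40, 0, 1/1680, …
Change of var in L_f (x↦r) gives L₀.
Derive L from L₀ (diff closure).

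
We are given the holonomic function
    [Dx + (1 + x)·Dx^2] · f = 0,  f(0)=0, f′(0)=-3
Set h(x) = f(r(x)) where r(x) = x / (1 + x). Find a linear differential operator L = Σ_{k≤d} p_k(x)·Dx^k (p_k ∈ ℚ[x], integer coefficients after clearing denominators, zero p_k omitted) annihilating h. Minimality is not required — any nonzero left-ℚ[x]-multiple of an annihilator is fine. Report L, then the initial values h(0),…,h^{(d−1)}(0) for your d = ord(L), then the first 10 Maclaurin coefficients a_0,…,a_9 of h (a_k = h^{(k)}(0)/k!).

L = (3 + 4·x)·Dx + (1 + 3·x + 2·x^2)·Dx^2  (order 2).
h: a_k = 0, -3, 9/2, -7, 45/4, -93/5, 63/2, -381/7, 765/8, -511/3, …
ICs: h(0) = 0, h′(0) = -3.

f: a_k = 0, -3, 3/2, -1, 3/4, -3/5, 1/2, -3/7, 3/8, -1/3, …
f∘r: x↦r, Dx↦Dx/r' in L_f ⇒ L₀.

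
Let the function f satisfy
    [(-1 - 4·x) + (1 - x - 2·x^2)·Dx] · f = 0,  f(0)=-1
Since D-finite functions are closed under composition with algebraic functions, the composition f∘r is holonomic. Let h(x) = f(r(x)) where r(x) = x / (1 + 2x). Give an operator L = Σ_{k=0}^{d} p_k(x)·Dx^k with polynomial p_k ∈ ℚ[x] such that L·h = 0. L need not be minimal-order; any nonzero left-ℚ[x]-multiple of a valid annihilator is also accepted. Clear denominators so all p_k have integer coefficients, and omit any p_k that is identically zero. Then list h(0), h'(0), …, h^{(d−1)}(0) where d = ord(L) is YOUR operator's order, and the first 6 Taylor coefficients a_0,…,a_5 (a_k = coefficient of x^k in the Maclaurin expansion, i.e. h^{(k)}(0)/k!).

L = (-1 - 6·x) + (1 + 5·x + 6·x^2)·Dx  (order 1).
h: a_k = -1, -1, -1, 3, -9, 27, …
ICs: h(0) = -1.

f: a_k = -1, -1, -3, -5, -11, -21, …
Substitute x→r, Dx→(1/r')Dx; clear ⇒ L₀.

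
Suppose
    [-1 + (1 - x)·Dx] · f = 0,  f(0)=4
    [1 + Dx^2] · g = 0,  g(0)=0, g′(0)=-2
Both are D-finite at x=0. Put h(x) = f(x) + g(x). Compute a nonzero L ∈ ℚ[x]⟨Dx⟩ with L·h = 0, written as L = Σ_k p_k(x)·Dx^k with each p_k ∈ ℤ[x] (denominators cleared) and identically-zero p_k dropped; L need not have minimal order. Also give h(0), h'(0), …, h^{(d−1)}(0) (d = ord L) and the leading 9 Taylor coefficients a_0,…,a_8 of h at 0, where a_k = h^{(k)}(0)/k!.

L = (7 - 2·x + x^2) + (-3 + 5·x - 3·x^2 + x^3)·Dx + (7 - 2·x + x^2)·Dx^2 + (-3 + 5·x - 3·x^2 + x^3)·Dx^3  (order 3).
h: a_k = 4, 2, 4, 13/3, 4, 239/60, 4, 10081/2520, 4, …
ICs: h(0) = 4, h′(0) = 2, h′′(0) = 8.

f: a_k = 4, 4, 4, 4, 4, 4, 4, 4, 4, …
g: a_k = 0, -2, 0, 1/3, 0, -1/60, 0, 1/2520, 0, …
Weyl lclm of L_f,L_g ⇒ L₀ (ord ≤ 3).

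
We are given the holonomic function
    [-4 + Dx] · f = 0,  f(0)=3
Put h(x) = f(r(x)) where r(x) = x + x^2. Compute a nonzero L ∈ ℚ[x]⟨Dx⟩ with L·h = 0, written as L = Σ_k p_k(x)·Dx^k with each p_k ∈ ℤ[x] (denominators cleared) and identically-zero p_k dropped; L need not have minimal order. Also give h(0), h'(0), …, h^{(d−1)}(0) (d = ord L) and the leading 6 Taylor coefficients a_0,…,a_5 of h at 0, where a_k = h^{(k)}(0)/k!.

f: a_k = 3, 12, 24, 32, 32, 128/5, …
h₀=f(r): pull back L_f along r ⇒ L₀.
L = (-4 - 8·x) + Dx  (order 1).
h: a_k = 3, 12, 36, 80, 152, 1248/5, …
ICs: h(0) = 3.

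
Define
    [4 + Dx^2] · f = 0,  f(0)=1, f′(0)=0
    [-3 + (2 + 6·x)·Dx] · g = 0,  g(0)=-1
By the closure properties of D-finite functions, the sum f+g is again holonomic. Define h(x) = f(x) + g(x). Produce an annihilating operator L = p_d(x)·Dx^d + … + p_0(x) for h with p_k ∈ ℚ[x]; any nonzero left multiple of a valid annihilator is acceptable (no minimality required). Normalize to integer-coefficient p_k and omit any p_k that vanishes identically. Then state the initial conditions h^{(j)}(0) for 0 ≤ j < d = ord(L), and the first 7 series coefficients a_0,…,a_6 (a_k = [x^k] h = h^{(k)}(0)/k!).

L = (-516 - 1152·x - 1728·x^2) + (56 + 936·x + 3456·x^2 + 3456·x^3)·Dx + (-129 - 288·x - 432·x^2)·Dx^2 + (14 + 234·x + 864·x^2 + 864·x^3)·Dx^3  (order 3).
h: a_k = 0, -3/2, -7/8, -27/16, 1471/384, -1701/256, 684809/46080, …
ICs: h(0) = 0, h′(0) = -3/2, h′′(0) = -7/4.

f: a_k = 1, 0, -2, 0, 2/3, 0, -4/45, …
g: a_k = -1, -3/2, 9/8, -27/16, 405/128, -1701/256, 15309/1024, …
h₀=f+g: left-lcm gives L₀, ord ≤ 3.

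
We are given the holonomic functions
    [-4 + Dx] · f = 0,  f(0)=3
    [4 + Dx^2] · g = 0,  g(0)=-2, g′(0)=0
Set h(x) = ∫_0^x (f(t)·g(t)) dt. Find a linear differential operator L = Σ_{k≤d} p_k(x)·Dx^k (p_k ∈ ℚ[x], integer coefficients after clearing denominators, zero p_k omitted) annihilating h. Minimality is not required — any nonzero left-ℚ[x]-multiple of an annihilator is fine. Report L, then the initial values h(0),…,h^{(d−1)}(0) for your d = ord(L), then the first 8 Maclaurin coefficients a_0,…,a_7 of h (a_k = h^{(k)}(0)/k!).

f: a_k = 3, 12, 24, 32, 32, 128/5, 256/15, 1024/105, …
g: a_k = -2, 0, 4, 0, -4/3, 0, 8/45, 0, …
h₀=f·g: eliminate ⇒ L₀, order ≤ 1·2.
∫: right-multiply L₀ by Dx.
L = 20·Dx - 8·Dx^2 + Dx^3  (order 3).
h: a_k = 0, -6, -12, -12, -4, 28/5, 152/15, 312/35, …
ICs: h(0) = 0, h′(0) = -6, h′′(0) = -24.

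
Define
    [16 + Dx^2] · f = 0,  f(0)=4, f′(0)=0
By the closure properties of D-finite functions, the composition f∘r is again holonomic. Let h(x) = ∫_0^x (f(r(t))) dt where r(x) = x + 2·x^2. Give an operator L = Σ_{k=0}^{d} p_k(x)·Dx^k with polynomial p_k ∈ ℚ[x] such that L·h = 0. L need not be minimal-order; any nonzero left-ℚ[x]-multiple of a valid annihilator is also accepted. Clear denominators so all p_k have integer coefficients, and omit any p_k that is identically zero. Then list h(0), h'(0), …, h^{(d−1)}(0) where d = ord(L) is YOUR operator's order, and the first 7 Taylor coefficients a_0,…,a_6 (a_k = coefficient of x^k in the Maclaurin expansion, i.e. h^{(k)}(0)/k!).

L = (16 + 192·x + 768·x^2 + 1024·x^3)·Dx - 4·Dx^2 + (1 + 4·x)·Dx^3  (order 3).
h: a_k = 0, 4, 0, -32/3, -32, -256/15, 512/9, …
ICs: h(0) = 0, h′(0) = 4, h′′(0) = 0.

f: a_k = 4, 0, -32, 0, 128/3, 0, -1024/45, …
h₀=f(r): pull back L_f along r ⇒ L₀.
h=∫h₀ ⇒ L = L₀·Dx.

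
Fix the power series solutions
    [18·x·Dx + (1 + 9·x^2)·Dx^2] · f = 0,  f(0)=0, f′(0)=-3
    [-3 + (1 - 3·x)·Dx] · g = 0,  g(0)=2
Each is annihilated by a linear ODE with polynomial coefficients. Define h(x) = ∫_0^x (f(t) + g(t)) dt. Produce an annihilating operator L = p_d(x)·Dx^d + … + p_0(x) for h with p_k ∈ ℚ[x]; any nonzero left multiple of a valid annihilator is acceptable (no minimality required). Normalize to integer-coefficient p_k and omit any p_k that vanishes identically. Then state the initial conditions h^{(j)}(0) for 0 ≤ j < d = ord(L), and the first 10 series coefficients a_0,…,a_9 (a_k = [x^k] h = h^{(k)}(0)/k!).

L = (18 - 216·x - 486·x^2)·Dx^2 + (-12 + 18·x - 108·x^2 - 486·x^3)·Dx^3 + (1 - 81·x^4)·Dx^4  (order 4).
h: a_k = 0, 2, 3/2, 6, 63/4, 162/5, 729/10, 1458/7, 32805/56, 1458, …
ICs: h(0) = 0, h′(0) = 2, h′′(0) = 3, h′′′(0) = 36.

f: a_k = 0, -3, 0, 9, 0, -243/5, 0, 2187/7, 0, -2187, …
g: a_k = 2, 6, 18, 54, 162, 486, 1458, 4374, 13122, 39366, …
Sum ⇒ L₀ = lclm(L_f,L_g) in ℚ(x)⟨Dx⟩.
h=∫h₀ ⇒ L = L₀·Dx.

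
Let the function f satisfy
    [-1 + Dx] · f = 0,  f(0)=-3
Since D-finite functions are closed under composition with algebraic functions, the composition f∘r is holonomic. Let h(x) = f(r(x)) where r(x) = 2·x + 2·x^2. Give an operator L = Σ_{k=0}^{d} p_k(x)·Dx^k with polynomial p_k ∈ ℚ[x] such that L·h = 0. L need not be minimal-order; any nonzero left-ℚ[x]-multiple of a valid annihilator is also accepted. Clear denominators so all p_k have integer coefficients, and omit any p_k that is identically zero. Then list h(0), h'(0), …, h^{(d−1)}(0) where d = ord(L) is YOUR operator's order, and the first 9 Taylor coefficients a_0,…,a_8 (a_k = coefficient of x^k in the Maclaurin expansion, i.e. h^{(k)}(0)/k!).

L = (-2 - 4·x) + Dx  (order 1).
h: a_k = -3, -6, -12, -16, -20, -104/5, -304/15, -1856/105, -1528/105, …
ICs: h(0) = -3.

f: a_k = -3, -3, -3/2, -1/2, -1/8, -1/40, -1/240, -1/1680, -1/13440, …
L₀ from L_f via x↦r, Dx↦r'^{-1}Dx.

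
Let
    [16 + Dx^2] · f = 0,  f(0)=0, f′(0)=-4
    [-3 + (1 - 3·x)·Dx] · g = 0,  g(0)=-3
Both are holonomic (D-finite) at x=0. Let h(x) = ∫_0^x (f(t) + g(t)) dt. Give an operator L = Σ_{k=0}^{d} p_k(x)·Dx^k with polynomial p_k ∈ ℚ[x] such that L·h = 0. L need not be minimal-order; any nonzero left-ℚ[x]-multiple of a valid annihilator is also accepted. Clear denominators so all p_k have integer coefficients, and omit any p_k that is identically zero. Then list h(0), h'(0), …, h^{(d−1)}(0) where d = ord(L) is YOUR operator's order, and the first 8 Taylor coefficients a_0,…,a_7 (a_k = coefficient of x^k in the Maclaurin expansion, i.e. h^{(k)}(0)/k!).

f: a_k = 0, -4, 0, 32/3, 0, -128/15, 0, 1024/315, …
g: a_k = -3, -9, -27, -81, -243, -729, -2187, -6561, …
L₀ := lclm(L_f,L_g); ord L₀ ≤ 2+1.
h=∫₀ˣh₀: take L = L₀·Dx.
L = (-1680 + 2304·x - 3456·x^2)·Dx + (272 - 1584·x + 3456·x^2 - 3456·x^3)·Dx^2 + (-105 + 144·x - 216·x^2)·Dx^3 + (17 - 99·x + 216·x^2 - 216·x^3)·Dx^4  (order 4).
h: a_k = 0, -3, -13/2, -9, -211/12, -243/5, -11063/90, -2187/7, …
ICs: h(0) = 0, h′(0) = -3, h′′(0) = -13, h′′′(0) = -54.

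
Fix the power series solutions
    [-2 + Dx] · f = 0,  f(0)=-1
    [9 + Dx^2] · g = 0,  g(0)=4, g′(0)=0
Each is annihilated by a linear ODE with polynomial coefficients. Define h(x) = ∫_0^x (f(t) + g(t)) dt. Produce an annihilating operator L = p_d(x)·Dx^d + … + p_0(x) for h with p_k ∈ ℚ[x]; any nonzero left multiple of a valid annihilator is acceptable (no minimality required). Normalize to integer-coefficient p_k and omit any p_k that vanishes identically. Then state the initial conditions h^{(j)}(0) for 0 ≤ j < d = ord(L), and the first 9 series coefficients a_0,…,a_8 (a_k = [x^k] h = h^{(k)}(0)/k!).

L = -18·Dx + 9·Dx^2 - 2·Dx^3 + Dx^4  (order 4).
h: a_k = 0, 3, -1, -20/3, -1/3, 77/30, -2/45, -149/252, -1/315, …
ICs: h(0) = 0, h′(0) = 3, h′′(0) = -2, h′′′(0) = -40.

f: a_k = -1, -2, -2, -4/3, -2/3, -4/15, -4/45, -8/315, -2/315, …
g: a_k = 4, 0, -18, 0, 27/2, 0, -81/20, 0, 729/1120, …
f+g: L₀ = lclm(L_f,L_g), ord ≤ 1+2.
Integrate: L := L₀·Dx.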